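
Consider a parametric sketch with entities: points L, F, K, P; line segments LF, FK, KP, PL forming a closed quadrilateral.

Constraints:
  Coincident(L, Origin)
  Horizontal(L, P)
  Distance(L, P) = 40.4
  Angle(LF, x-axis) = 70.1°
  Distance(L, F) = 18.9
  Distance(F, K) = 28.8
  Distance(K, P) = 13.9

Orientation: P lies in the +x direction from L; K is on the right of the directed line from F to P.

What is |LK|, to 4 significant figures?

26.88

Checks: |FK| = 28.80 ✓; |KP| = 13.90 ✓.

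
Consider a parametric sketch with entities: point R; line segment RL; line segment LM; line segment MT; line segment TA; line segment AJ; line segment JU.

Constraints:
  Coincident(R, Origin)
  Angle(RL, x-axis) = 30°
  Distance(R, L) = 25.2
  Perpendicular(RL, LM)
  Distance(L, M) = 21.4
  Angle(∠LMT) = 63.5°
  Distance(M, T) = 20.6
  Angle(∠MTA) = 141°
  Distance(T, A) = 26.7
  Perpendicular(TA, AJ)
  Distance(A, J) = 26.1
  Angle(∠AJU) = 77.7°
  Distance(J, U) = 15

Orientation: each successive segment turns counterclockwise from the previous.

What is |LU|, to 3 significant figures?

8.65

R is at the origin; RL runs at 30.0° with length 25.2, so L = (21.8, 12.6). RL ⟂ LM, so LM runs at 120°; with |LM| = 21.4, M = (11.1, 31.1). ∠LMT = 63.5° gives MT at -124° from the x-axis; with |MT| = 20.6, T = (-0.246, 14.0). ∠MTA = 141.0° gives TA at -84.5° from the x-axis; with |TA| = 26.7, A = (2.31, -12.6). TA is perpendicular to AJ, so AJ runs at 5.50°; with |AJ| = 26.1, J = (28.3, -10.1). ∠AJU = 77.7° gives JU at 108° from the x-axis; with |JU| = 15.0, U = (23.7, 4.16). Then |LU| = |U − L| = 8.65.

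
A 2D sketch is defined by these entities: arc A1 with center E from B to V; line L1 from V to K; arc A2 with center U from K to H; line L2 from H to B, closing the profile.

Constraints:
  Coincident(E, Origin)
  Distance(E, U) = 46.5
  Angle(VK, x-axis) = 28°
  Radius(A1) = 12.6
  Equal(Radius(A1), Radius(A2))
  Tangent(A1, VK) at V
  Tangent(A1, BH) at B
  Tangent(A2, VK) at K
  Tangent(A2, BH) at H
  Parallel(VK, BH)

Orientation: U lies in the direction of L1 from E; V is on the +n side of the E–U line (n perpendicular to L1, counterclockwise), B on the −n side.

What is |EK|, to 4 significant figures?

48.18

The slot axis is L1's direction at 28.0°, so u = (cos 28.0°, sin 28.0°) = (0.8829, 0.4695) and n = (−sin 28.0°, cos 28.0°) = (-0.4695, 0.8829). E is at the origin and U lies 46.5 along u from E, so U = 46.5·u = (41.06, 21.83). Tangency of A1 to both parallel lines with radius 12.6 puts V and B at E ± 12.6·n: V = (-5.915, 11.13), B = (5.915, -11.13). Equal radii place K and H the same way about U: K = U + 12.6·n = (35.14, 32.96), H = U − 12.6·n = (46.97, 10.71). Then |EK| = |K − E| = 48.18.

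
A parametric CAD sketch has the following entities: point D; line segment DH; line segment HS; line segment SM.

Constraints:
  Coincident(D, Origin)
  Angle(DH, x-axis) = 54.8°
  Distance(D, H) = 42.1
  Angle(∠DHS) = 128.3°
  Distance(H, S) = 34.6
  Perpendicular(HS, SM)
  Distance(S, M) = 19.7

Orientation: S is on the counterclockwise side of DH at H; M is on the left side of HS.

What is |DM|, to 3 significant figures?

62.1

D is at the origin; DH runs at 54.8° with length 42.1, so H = 42.1·(cos 54.8°, sin 54.8°) = (24.3, 34.4). ∠DHS = 128.3°, so HS runs at 54.8° + (180° − 128.3°) = 106° from the x-axis; with |HS| = 34.6, S = H + 34.6·(cos 106°, sin 106°) = (14.4, 67.6). HS ⟂ SM; with |SM| = 19.7 on the left of HS, M = S + 19.7·(-0.959, -0.284) = (-4.45, 62.0). Then |DM| = |M − D| = 62.1.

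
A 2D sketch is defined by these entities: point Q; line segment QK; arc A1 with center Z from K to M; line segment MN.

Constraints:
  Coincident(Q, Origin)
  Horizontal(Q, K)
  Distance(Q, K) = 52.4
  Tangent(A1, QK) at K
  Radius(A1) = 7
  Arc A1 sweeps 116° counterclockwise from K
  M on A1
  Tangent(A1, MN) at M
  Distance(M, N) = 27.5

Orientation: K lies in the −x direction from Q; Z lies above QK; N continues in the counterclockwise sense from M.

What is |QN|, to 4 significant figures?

67.77

On A1, K sits at bearing -90° from Z; a 116° counterclockwise sweep puts M at bearing 26°, so M = Z + 7.0·(cos 26°, sin 26°) = (-46.11, 10.07). The tangent condition forces ZM to be normal to MN, so MN runs along (−sin 26°, cos 26°); with |MN| = 27.5, N = (-58.16, 34.79). Then |QN| = |N − Q| = 67.77.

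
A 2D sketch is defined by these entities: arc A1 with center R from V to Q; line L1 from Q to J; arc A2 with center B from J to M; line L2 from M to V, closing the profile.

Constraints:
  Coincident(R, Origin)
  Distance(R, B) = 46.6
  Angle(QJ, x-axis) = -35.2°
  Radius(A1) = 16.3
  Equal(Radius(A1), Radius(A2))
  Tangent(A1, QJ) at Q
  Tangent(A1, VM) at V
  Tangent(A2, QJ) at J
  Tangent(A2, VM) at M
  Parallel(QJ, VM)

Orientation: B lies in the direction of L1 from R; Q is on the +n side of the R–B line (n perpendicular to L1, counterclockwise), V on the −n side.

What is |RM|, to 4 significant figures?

49.37

The slot axis is L1's direction at -35.2°, so u = (cos -35.2°, sin -35.2°) = (0.8171, -0.5764) and n = (−sin -35.2°, cos -35.2°) = (0.5764, 0.8171). R is at the origin and B lies 46.6 along u from R, so B = 46.6·u = (38.08, -26.86). Tangency of A1 to both parallel lines with radius 16.3 puts Q and V at R ± 16.3·n: Q = (9.396, 13.32), V = (-9.396, -13.32). Equal radii place J and M the same way about B: J = B + 16.3·n = (47.47, -13.54), M = B − 16.3·n = (28.68, -40.18). Then |RM| = |M − R| = 49.37.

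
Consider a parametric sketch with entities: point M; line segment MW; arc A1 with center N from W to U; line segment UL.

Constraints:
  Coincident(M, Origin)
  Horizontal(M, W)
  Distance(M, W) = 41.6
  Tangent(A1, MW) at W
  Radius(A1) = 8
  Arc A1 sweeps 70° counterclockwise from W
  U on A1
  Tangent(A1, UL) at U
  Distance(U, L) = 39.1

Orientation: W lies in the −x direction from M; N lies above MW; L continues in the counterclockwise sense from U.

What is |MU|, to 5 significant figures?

34.487

The tangent condition forces NW to be normal to MW, so N = W + (0, 8) = (-41.600, 8.0000). On A1, W sits at bearing -90° from N; a 70° counterclockwise sweep puts U at bearing -20°, so U = N + 8.0·(cos -20°, sin -20°) = (-34.082, 5.2638). Then |MU| = |U − M| = 34.487.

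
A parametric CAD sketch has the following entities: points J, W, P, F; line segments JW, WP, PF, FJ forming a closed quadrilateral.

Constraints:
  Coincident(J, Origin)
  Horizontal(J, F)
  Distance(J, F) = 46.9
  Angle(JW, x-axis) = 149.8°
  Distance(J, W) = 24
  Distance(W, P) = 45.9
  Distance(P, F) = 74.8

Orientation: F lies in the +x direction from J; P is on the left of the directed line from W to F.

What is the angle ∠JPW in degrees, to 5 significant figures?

25.567°

Checks: |WP| = 45.90 ✓; |PF| = 74.80 ✓.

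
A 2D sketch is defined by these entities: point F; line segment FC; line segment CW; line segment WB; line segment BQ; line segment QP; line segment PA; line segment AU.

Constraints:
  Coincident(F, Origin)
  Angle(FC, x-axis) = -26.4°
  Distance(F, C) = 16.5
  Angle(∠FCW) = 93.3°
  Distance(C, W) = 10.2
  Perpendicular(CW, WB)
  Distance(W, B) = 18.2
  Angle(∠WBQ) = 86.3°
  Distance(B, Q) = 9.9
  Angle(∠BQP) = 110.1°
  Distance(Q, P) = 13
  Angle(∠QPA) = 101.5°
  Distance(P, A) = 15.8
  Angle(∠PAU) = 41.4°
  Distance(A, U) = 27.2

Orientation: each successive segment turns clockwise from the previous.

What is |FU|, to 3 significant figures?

6.95

F is at the origin; FC runs at -26.4° with length 16.5, so C = (14.8, -7.34). ∠FCW = 93.3° gives CW at -113° from the x-axis; with |CW| = 10.2, W = (10.8, -16.7). CW is perpendicular to WB, so WB runs at 157°; with |WB| = 18.2, B = (-5.96, -9.58). ∠WBQ = 86.3° gives BQ at 63.2° from the x-axis; with |BQ| = 9.9, Q = (-1.50, -0.742). ∠BQP = 110.1° gives QP at -6.70° from the x-axis; with |QP| = 13.0, P = (11.4, -2.26). ∠QPA = 101.5° gives PA at -85.2° from the x-axis; with |PA| = 15.8, A = (12.7, -18.0). ∠PAU = 41.4° gives AU at 136° from the x-axis; with |AU| = 27.2, U = (-6.90, 0.823). Then |FU| = |U − F| = 6.95.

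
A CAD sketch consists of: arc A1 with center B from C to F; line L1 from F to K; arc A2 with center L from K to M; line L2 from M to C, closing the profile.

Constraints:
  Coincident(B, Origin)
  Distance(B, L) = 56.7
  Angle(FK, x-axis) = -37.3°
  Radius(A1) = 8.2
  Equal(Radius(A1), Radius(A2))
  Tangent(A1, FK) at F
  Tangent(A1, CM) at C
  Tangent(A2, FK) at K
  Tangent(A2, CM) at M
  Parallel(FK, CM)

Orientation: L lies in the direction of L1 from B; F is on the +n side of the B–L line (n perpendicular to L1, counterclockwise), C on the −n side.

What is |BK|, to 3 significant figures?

57.3

The slot axis is L1's direction at -37.3°, so u = (cos -37.3°, sin -37.3°) = (0.795, -0.606) and n = (−sin -37.3°, cos -37.3°) = (0.606, 0.795). B is at the origin and L lies 56.7 along u from B, so L = 56.7·u = (45.1, -34.4). Tangency of A1 to both parallel lines with radius 8.2 puts F and C at B ± 8.2·n: F = (4.97, 6.52), C = (-4.97, -6.52). Equal radii place K and M the same way about L: K = L + 8.2·n = (50.1, -27.8), M = L − 8.2·n = (40.1, -40.9). Then |BK| = |K − B| = 57.3.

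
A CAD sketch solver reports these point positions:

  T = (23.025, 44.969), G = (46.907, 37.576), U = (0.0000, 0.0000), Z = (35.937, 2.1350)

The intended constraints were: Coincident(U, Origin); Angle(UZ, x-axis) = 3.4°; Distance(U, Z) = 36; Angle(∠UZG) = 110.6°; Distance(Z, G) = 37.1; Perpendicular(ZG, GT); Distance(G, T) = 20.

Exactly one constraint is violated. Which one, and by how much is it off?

Distance(G, T) = 20 — off by 5.00.

U = (0.00, 0.00) ✓; UZ at 3.400° ✓; |UZ| = 36.00 ✓; ∠UZG = 110.6° ✓; |ZG| = 37.10 ✓; ∠(ZG, GT) = 90.00° ✓; |GT| = 25.00 ✗.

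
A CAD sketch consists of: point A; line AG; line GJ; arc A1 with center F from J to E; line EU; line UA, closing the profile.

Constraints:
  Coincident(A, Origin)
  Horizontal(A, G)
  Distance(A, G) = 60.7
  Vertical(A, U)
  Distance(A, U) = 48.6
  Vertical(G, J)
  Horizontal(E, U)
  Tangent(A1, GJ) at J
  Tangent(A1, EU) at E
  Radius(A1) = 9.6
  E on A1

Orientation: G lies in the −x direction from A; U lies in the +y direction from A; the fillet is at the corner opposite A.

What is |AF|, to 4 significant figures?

64.28

A is at the origin; A and G share the same y with |AG| = 60.7 and G on the −x side, so G = (-60.70, 0.000). A and U share the same x with |AU| = 48.6 and U on the +y side, so U = (0.000, 48.60). The virtual corner opposite A is at (-60.70, 48.60). Tangency of A1 to GJ means the radius FJ is perpendicular to GJ and since A1 is tangent to EU there, FE ⟂ EU, with radius 9.6, so the center F sits 9.6 in from both sides at F = (-51.10, 39.00). Then |AF| = |F − A| = 64.28.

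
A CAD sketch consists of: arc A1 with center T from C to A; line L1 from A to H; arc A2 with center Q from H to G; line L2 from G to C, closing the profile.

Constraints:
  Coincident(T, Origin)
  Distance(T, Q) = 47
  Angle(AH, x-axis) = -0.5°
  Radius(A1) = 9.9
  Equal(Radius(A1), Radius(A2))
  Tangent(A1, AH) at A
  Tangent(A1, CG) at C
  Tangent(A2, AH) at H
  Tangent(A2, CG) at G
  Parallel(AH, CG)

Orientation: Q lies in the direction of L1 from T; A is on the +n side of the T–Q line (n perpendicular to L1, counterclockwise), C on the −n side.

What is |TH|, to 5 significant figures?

48.031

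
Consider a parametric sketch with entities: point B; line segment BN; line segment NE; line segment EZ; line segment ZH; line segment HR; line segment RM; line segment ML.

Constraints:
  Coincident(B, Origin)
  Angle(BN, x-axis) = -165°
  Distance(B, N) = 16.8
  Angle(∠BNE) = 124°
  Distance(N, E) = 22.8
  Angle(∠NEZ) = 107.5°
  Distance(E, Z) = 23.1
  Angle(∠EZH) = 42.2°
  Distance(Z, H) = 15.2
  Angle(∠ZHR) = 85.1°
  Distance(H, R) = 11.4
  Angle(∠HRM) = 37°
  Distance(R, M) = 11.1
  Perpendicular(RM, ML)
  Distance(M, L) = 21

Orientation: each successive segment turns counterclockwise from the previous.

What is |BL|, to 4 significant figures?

12.29

∠HRM = 37.0° gives RM at -20.80° from the x-axis; with |RM| = 11.1, M = (-8.631, -31.86). RM is perpendicular to ML, so ML runs at 69.20°; with |ML| = 21.0, L = (-1.173, -12.23). Then |BL| = |L − B| = 12.29.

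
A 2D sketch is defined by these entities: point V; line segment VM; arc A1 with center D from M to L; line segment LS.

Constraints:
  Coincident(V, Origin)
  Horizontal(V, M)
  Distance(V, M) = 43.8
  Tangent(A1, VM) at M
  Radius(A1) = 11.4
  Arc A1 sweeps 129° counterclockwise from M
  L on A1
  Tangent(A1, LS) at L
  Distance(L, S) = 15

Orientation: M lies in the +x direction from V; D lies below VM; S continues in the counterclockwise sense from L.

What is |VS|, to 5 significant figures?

53.699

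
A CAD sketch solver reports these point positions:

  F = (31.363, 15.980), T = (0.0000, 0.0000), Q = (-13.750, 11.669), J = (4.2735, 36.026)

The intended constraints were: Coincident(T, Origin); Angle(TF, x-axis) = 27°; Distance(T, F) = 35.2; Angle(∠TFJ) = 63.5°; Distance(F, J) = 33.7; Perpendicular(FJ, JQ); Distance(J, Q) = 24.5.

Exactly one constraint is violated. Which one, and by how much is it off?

Distance(J, Q) = 24.5 — off by 5.80.

T = (0.00, 0.00) ✓; TF at 27.00° ✓; |TF| = 35.20 ✓; ∠TFJ = 63.50° ✓; |FJ| = 33.70 ✓; ∠(FJ, JQ) = 90.00° ✓; |JQ| = 30.30 ✗.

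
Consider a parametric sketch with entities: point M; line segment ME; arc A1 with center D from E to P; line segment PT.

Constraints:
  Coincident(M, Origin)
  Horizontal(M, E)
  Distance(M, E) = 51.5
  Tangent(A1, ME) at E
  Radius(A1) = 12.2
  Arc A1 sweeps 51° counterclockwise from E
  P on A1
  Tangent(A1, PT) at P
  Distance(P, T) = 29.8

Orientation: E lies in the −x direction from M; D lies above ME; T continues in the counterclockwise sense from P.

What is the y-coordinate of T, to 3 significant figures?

27.7

M is at the origin; M and E share the same y with |ME| = 51.5 and E on the −x side, so E = (-51.5, 0.00). Tangency of A1 to ME means the radius DE is perpendicular to ME, so D = E + (0, 12.2) = (-51.5, 12.2). On A1, E sits at bearing -90° from D; a 51° counterclockwise sweep puts P at bearing -39°, so P = D + 12.2·(cos -39°, sin -39°) = (-42.0, 4.52). The tangent condition forces DP to be normal to PT, so PT runs along (−sin -39°, cos -39°); with |PT| = 29.8, T = (-23.3, 27.7). So T.y = 27.7.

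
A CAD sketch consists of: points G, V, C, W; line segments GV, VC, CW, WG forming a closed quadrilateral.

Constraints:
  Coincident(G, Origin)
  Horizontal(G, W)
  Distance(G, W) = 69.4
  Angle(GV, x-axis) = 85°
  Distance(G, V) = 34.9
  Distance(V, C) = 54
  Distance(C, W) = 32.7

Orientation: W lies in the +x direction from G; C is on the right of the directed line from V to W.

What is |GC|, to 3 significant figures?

38.1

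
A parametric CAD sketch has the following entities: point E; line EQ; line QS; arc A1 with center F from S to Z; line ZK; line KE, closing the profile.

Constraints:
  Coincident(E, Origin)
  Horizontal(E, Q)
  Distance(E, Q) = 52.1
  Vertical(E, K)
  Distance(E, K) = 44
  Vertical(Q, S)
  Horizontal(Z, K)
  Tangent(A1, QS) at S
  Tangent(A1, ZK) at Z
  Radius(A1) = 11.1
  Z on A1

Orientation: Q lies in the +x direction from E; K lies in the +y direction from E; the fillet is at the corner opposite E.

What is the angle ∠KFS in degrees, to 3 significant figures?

165°

E is at the origin; E and Q share the same y with |EQ| = 52.1 and Q on the +x side, so Q = (52.1, 0.00). E and K share the same x with |EK| = 44.0 and K on the +y side, so K = (0.00, 44.0). The virtual corner opposite E is at (52.1, 44.0). A1 meets QS tangentially, so FS is at right angles to QS and since A1 is tangent to ZK there, FZ ⟂ ZK, with radius 11.1, so the center F sits 11.1 in from both sides at F = (41.0, 32.9). That places the tangent points at S = (52.1, 32.9) on QS and Z = (41.0, 44.0) on ZK. Then cos ∠KFS = FK·FS / (|FK||FS|), giving 165°.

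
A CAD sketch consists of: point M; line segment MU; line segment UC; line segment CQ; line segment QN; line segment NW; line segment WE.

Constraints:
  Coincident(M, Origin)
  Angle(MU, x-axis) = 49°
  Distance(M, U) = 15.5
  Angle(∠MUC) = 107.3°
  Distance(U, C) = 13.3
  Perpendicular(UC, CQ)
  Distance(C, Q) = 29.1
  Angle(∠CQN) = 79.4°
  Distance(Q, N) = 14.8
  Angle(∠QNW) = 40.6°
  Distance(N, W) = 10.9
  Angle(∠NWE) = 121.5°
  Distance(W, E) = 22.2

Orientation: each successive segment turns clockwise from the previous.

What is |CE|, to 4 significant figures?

34.65

M is at the origin; MU runs at 49.0° with length 15.5, so U = (10.17, 11.70). ∠MUC = 107.3° gives UC at -23.70° from the x-axis; with |UC| = 13.3, C = (22.35, 6.352). UC ⟂ CQ, so CQ runs at -113.7°; with |CQ| = 29.1, Q = (10.65, -20.29). ∠CQN = 79.4° gives QN at 145.7° from the x-axis; with |QN| = 14.8, N = (-1.576, -11.95). ∠QNW = 40.6° gives NW at 6.300° from the x-axis; with |NW| = 10.9, W = (9.258, -10.76). ∠NWE = 121.5° gives WE at -52.20° from the x-axis; with |WE| = 22.2, E = (22.87, -28.30). Then |CE| = |E − C| = 34.65.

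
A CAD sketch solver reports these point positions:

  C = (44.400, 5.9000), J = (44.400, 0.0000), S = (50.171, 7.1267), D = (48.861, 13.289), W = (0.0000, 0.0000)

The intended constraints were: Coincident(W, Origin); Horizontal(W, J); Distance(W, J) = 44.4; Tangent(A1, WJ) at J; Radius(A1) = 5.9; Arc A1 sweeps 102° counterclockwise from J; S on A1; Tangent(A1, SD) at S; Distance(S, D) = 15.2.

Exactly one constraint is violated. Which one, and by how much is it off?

Distance(S, D) = 15.2 — off by 8.90.

W = (0.00, 0.00) ✓; W.y = 0.00, J.y = 0.00 ✓; |WJ| = 44.40 ✓; ∠(CJ, JW) = 90.00° ✓; |CJ| = 5.900 ✓; bearing(C→S) − bearing(C→J) = 102.0° ✓; |CS| = 5.900 ✓; ∠(CS, SD) = 90.00° ✓; |SD| = 6.300 ✗.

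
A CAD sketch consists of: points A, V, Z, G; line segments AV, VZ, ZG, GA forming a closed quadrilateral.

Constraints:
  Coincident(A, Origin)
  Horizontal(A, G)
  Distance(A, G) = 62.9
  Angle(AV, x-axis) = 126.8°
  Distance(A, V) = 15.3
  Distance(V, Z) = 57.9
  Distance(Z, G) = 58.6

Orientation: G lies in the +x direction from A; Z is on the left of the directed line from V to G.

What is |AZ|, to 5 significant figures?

61.193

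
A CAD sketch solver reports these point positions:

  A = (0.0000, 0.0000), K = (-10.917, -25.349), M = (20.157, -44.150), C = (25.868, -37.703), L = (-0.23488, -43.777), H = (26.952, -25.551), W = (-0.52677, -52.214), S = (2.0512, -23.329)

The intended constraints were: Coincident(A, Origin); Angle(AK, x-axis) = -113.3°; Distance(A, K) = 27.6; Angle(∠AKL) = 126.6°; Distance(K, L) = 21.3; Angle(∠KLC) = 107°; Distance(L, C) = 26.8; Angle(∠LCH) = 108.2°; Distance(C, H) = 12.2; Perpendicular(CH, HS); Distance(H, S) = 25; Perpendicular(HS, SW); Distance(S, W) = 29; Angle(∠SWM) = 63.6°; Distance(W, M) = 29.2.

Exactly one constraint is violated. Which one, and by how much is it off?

Distance(W, M) = 29.2 — off by 7.00.

A = (0.00, 0.00) ✓; AK at -113.3° ✓; |AK| = 27.60 ✓; ∠AKL = 126.6° ✓; |KL| = 21.30 ✓; ∠KLC = 107.0° ✓; |LC| = 26.80 ✓; ∠LCH = 108.2° ✓; |CH| = 12.20 ✓; ∠(CH, HS) = 90.00° ✓; |HS| = 25.00 ✓; ∠(HS, SW) = 90.00° ✓; |SW| = 29.00 ✓; ∠SWM = 63.60° ✓; |WM| = 22.20 ✗.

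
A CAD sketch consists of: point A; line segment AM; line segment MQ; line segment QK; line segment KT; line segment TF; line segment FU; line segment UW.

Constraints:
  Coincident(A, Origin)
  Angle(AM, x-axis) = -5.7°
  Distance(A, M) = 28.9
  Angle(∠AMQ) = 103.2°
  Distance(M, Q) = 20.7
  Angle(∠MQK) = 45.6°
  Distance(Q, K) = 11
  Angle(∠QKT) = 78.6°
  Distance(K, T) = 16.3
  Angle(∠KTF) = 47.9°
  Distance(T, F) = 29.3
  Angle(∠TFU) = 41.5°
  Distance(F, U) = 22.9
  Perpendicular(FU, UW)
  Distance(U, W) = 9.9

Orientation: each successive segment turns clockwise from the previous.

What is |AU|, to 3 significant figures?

26.6

A is at the origin; AM runs at -5.7° with length 28.9, so M = (28.8, -2.87). ∠AMQ = 103.2° gives MQ at -82.5° from the x-axis; with |MQ| = 20.7, Q = (31.5, -23.4). ∠MQK = 45.6° gives QK at 143° from the x-axis; with |QK| = 11.0, K = (22.7, -16.8). ∠QKT = 78.6° gives KT at 41.7° from the x-axis; with |KT| = 16.3, T = (34.8, -5.95). ∠KTF = 47.9° gives TF at -90.4° from the x-axis; with |TF| = 29.3, F = (34.6, -35.2). ∠TFU = 41.5° gives FU at 131° from the x-axis; with |FU| = 22.9, U = (19.6, -18.0). Then |AU| = |U − A| = 26.6.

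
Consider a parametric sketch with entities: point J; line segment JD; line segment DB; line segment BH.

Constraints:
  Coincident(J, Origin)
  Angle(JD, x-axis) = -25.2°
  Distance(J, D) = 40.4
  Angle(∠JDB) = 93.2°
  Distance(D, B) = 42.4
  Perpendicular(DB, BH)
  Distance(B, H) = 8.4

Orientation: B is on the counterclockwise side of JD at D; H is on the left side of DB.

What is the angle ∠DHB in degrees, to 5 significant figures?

78.794°

J is at the origin; JD runs at -25.2° with length 40.4, so D = 40.4·(cos -25.2°, sin -25.2°) = (36.555, -17.201). ∠JDB = 93.2°, so DB runs at -25.2° + (180° − 93.2°) = 61.600° from the x-axis; with |DB| = 42.4, B = D + 42.4·(cos 61.600°, sin 61.600°) = (56.721, 20.096). DB is perpendicular to BH; with |BH| = 8.4 on the left of DB, H = B + 8.4·(-0.87965, 0.47562) = (49.332, 24.091). Then cos ∠DHB = HD·HB / (|HD||HB|), giving 78.794°.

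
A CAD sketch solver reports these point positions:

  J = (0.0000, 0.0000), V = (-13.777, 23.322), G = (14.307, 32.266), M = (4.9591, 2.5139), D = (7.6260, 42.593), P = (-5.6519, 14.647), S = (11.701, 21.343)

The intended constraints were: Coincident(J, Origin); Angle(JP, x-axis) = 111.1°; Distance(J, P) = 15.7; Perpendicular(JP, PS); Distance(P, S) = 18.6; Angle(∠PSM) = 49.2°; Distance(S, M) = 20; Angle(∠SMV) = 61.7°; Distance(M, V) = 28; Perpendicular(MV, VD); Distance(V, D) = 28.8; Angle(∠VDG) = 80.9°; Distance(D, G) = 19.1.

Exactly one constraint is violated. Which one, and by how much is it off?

Distance(D, G) = 19.1 — off by 6.80.

J = (0.00, 0.00) ✓; JP at 111.1° ✓; |JP| = 15.70 ✓; ∠(JP, PS) = 90.00° ✓; |PS| = 18.60 ✓; ∠PSM = 49.20° ✓; |SM| = 20.00 ✓; ∠SMV = 61.70° ✓; |MV| = 28.00 ✓; ∠(MV, VD) = 90.00° ✓; |VD| = 28.80 ✓; ∠VDG = 80.90° ✓; |DG| = 12.30 ✗.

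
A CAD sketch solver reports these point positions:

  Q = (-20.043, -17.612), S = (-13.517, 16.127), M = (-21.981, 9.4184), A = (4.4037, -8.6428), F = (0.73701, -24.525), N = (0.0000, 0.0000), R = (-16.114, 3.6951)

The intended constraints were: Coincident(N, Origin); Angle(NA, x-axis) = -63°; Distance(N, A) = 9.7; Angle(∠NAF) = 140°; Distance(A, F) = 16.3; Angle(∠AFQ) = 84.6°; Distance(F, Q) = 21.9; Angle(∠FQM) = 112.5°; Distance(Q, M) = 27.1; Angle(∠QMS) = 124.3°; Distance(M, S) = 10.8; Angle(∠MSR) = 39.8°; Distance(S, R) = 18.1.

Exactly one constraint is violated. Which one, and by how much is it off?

Distance(S, R) = 18.1 — off by 5.40.

N = (0.00, 0.00) ✓; NA at -63.00° ✓; |NA| = 9.700 ✓; ∠NAF = 140.0° ✓; |AF| = 16.30 ✓; ∠AFQ = 84.60° ✓; |FQ| = 21.90 ✓; ∠FQM = 112.5° ✓; |QM| = 27.10 ✓; ∠QMS = 124.3° ✓; |MS| = 10.80 ✓; ∠MSR = 39.80° ✓; |SR| = 12.70 ✗.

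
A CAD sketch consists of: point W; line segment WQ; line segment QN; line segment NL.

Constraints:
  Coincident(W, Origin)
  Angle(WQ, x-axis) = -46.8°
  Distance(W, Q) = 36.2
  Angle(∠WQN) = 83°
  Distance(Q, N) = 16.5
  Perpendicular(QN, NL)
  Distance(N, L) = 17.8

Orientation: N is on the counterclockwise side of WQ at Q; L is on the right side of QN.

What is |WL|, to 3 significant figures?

55.1

W is at the origin; WQ runs at -46.8° with length 36.2, so Q = 36.2·(cos -46.8°, sin -46.8°) = (24.8, -26.4). ∠WQN = 83.0°, so QN runs at -46.8° + (180° − 83.0°) = 50.2° from the x-axis; with |QN| = 16.5, N = Q + 16.5·(cos 50.2°, sin 50.2°) = (35.3, -13.7). QN ⟂ NL; with |NL| = 17.8 on the right of QN, L = N + 17.8·(0.768, -0.640) = (49.0, -25.1). Then |WL| = |L − W| = 55.1.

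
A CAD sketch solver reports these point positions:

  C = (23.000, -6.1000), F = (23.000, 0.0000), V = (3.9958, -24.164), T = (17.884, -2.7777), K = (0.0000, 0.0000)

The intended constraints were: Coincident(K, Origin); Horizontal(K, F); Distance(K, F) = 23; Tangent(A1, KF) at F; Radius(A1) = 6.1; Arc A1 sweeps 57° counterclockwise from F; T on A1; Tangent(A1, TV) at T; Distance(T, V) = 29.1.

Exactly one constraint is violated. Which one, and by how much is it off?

Distance(T, V) = 29.1 — off by 3.60.

K = (0.00, 0.00) ✓; K.y = 0.00, F.y = 0.00 ✓; |KF| = 23.00 ✓; ∠(CF, FK) = 90.00° ✓; |CF| = 6.100 ✓; bearing(C→T) − bearing(C→F) = 57.00° ✓; |CT| = 6.100 ✓; ∠(CT, TV) = 90.00° ✓; |TV| = 25.50 ✗.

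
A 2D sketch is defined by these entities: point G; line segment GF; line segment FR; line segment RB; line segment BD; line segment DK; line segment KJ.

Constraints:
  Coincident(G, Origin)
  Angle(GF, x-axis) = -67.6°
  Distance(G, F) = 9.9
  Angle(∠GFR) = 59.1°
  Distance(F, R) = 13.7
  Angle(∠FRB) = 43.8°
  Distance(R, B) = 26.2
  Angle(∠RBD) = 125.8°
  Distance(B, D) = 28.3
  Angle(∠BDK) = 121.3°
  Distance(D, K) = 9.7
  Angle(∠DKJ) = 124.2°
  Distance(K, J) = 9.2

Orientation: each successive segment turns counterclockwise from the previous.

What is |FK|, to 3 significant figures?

36.7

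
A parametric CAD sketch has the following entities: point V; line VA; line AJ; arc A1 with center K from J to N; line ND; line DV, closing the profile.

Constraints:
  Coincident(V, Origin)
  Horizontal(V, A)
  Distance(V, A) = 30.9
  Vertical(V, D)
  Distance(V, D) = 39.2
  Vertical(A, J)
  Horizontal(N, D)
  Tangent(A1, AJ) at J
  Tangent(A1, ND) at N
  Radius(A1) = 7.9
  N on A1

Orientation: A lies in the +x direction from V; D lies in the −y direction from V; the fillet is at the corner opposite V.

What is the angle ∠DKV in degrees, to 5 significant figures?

72.647°

V is at the origin; VA is horizontal with |VA| = 30.9 and A on the +x side, so A = (30.900, 0.0000). V and D share the same x with |VD| = 39.2 and D on the −y side, so D = (0.0000, -39.200). The virtual corner opposite V is at (30.900, -39.200). A1 meets AJ tangentially, so KJ is at right angles to AJ and the tangent condition forces KN to be normal to ND, with radius 7.9, so the center K sits 7.9 in from both sides at K = (23.000, -31.300). Then cos ∠DKV = KD·KV / (|KD||KV|), giving 72.647°.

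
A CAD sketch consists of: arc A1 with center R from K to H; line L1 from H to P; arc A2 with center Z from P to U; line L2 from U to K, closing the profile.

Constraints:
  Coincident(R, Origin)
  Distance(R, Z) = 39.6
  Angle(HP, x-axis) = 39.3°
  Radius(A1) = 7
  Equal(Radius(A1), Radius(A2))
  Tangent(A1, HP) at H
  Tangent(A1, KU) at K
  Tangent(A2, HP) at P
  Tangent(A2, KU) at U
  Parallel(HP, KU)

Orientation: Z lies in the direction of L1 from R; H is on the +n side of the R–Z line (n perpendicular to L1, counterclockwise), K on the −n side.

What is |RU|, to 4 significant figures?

40.21

Tangency of A1 to both parallel lines with radius 7.0 puts H and K at R ± 7.0·n: H = (-4.434, 5.417), K = (4.434, -5.417). Equal radii place P and U the same way about Z: P = Z + 7.0·n = (26.21, 30.50), U = Z − 7.0·n = (35.08, 19.67). Then |RU| = |U − R| = 40.21.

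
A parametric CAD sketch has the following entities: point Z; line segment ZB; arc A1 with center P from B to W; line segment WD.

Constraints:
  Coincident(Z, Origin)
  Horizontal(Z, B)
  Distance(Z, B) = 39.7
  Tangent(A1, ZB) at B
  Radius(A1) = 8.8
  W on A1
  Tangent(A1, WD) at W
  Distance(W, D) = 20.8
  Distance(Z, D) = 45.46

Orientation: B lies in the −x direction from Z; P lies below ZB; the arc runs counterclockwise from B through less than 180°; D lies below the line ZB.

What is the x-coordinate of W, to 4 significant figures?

-46.59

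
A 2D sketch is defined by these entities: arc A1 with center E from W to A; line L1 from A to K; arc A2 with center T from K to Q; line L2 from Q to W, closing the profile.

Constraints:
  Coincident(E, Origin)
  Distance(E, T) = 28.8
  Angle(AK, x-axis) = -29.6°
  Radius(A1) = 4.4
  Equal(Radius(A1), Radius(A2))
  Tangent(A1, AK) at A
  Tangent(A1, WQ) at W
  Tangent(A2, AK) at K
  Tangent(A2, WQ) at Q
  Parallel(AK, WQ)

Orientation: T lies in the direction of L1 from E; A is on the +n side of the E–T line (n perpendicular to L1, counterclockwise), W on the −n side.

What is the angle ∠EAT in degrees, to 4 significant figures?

81.31°

The slot axis is L1's direction at -29.6°, so u = (cos -29.6°, sin -29.6°) = (0.8695, -0.4939) and n = (−sin -29.6°, cos -29.6°) = (0.4939, 0.8695). E is at the origin and T lies 28.8 along u from E, so T = 28.8·u = (25.04, -14.23). Tangency of A1 to both parallel lines with radius 4.4 puts A and W at E ± 4.4·n: A = (2.173, 3.826), W = (-2.173, -3.826). Then cos ∠EAT = AE·AT / (|AE||AT|), giving 81.31°.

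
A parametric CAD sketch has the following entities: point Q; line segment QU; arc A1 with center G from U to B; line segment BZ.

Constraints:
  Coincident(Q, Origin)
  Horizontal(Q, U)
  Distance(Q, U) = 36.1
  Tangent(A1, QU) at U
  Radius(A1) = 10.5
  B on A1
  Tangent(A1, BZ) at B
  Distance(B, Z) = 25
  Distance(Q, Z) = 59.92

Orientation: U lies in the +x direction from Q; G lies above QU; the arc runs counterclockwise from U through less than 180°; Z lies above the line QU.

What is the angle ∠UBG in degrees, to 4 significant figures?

48.00°

Q is at the origin; QU is horizontal with |QU| = 36.1 and U on the +x side, so U = (36.10, 0.000). The tangent condition forces GU to be normal to QU, so G = U + (0, 10.5) = (36.10, 10.50). Since GB ⟂ BZ (tangency), |GZ| = √(10.5² + 25.0²) = 27.12 regardless of where B sits on A1. So Z lies on both circle(Q, 59.92) and circle(G, 27.12); the above-QU intersection is Z = (49.16, 34.27). B is the foot of the tangent from Z: B = (46.54, 9.402).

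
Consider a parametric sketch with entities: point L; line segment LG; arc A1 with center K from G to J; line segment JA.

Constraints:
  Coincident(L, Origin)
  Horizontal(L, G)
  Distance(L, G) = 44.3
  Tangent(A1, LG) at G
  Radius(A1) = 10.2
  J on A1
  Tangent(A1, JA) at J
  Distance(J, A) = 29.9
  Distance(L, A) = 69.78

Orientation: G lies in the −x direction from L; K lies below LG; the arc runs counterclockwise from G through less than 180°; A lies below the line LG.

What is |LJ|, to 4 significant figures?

55.15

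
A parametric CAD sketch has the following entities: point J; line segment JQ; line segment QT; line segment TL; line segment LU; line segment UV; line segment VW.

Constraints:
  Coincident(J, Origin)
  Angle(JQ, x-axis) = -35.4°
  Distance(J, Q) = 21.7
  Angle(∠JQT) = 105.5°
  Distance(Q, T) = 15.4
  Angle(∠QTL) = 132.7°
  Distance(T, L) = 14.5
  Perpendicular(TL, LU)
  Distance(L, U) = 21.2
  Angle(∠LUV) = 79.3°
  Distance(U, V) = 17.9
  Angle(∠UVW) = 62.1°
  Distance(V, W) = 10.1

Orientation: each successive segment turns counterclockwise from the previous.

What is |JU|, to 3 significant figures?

16.0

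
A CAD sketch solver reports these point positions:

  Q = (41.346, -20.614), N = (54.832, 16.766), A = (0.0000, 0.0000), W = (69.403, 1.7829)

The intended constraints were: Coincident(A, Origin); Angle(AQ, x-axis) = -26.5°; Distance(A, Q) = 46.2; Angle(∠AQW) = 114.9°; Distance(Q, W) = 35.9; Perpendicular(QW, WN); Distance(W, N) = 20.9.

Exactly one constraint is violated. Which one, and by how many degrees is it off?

Perpendicular(QW, WN) — off by 5.60°.

A = (0.00, 0.00) ✓; AQ at -26.50° ✓; |AQ| = 46.20 ✓; ∠AQW = 114.9° ✓; |QW| = 35.90 ✓; ∠(QW, WN) = 95.60° ✗; |WN| = 20.90 ✓.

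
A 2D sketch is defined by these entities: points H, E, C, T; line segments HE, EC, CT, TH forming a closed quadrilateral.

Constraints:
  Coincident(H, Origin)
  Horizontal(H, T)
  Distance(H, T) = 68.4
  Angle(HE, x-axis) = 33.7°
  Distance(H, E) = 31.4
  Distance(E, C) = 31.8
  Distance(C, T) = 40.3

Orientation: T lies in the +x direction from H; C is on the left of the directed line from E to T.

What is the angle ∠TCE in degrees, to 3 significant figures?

77.7°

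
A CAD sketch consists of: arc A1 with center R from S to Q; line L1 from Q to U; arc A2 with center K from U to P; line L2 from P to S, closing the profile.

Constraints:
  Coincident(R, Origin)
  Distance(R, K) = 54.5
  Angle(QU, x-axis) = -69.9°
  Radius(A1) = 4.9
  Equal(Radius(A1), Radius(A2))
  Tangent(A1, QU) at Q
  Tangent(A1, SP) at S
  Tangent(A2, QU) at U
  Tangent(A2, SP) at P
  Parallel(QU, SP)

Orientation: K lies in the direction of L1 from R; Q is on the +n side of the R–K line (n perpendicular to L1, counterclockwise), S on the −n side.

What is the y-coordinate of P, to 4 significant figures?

-52.86

Tangency of A1 to both parallel lines with radius 4.9 puts Q and S at R ± 4.9·n: Q = (4.602, 1.684), S = (-4.602, -1.684). Equal radii place U and P the same way about K: U = K + 4.9·n = (23.33, -49.50), P = K − 4.9·n = (14.13, -52.86). So P.y = -52.86.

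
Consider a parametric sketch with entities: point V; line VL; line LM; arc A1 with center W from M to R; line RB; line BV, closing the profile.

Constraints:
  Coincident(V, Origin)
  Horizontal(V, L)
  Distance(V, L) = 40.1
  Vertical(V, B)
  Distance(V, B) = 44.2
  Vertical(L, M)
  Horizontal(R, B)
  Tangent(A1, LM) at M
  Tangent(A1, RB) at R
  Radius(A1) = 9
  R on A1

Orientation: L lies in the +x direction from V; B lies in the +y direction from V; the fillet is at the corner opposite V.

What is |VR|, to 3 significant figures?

54.0

The virtual corner opposite V is at (40.1, 44.2). Tangency of A1 to LM means the radius WM is perpendicular to LM and tangency of A1 to RB means the radius WR is perpendicular to RB, with radius 9.0, so the center W sits 9.0 in from both sides at W = (31.1, 35.2). That places the tangent points at M = (40.1, 35.2) on LM and R = (31.1, 44.2) on RB. Then |VR| = |R − V| = 54.0.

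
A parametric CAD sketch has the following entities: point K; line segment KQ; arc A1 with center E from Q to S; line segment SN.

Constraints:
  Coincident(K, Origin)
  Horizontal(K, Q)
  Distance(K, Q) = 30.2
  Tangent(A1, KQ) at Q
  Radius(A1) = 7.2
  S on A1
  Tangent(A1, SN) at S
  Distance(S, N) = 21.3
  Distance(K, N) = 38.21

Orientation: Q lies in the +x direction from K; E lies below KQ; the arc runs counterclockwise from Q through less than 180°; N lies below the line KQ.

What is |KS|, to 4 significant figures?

24.32

Checks: |ES| = 7.200 ✓; ∠(ES, SN) = 90.00° ✓; |SN| = 21.30 ✓; |KN| = 38.21 ✓.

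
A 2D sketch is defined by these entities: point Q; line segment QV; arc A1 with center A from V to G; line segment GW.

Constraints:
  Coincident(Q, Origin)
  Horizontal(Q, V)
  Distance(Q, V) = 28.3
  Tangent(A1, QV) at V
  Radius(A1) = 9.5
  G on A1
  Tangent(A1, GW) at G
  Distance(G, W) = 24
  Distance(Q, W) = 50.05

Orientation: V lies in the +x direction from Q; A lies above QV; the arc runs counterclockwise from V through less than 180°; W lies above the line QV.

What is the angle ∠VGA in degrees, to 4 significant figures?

43.90°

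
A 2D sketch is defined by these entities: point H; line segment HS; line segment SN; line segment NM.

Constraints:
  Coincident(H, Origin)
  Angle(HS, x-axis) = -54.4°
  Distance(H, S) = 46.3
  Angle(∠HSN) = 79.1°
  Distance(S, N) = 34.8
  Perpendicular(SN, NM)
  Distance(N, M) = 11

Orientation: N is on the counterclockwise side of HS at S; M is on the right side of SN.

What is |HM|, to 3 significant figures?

62.2

∠HSN = 79.1°, so SN runs at -54.4° + (180° − 79.1°) = 46.5° from the x-axis; with |SN| = 34.8, N = S + 34.8·(cos 46.5°, sin 46.5°) = (50.9, -12.4). The perpendicularity gives NM at right angles to SN; with |NM| = 11.0 on the right of SN, M = N + 11.0·(0.725, -0.688) = (58.9, -20.0). Then |HM| = |M − H| = 62.2.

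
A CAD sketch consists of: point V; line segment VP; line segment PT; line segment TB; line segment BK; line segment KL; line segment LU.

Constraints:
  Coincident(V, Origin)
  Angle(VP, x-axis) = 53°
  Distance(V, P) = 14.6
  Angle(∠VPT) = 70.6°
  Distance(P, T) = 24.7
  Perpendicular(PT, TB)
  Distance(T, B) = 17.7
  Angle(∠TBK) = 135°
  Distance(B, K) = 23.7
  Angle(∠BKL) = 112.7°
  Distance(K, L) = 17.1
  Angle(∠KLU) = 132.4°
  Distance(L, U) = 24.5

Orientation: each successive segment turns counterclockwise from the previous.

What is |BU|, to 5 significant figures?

42.932

V is at the origin; VP runs at 53.0° with length 14.6, so P = (8.7865, 11.660). ∠VPT = 70.6° gives PT at 162.40° from the x-axis; with |PT| = 24.7, T = (-14.757, 19.129). PT is perpendicular to TB, so TB runs at -107.60°; with |TB| = 17.7, B = (-20.109, 2.2571). ∠TBK = 135.0° gives BK at -62.600° from the x-axis; with |BK| = 23.7, K = (-9.2025, -18.784). ∠BKL = 112.7° gives KL at 4.7000° from the x-axis; with |KL| = 17.1, L = (7.8400, -17.383). ∠KLU = 132.4° gives LU at 52.300° from the x-axis; with |LU| = 24.5, U = (22.822, 2.0020). Then |BU| = |U − B| = 42.932.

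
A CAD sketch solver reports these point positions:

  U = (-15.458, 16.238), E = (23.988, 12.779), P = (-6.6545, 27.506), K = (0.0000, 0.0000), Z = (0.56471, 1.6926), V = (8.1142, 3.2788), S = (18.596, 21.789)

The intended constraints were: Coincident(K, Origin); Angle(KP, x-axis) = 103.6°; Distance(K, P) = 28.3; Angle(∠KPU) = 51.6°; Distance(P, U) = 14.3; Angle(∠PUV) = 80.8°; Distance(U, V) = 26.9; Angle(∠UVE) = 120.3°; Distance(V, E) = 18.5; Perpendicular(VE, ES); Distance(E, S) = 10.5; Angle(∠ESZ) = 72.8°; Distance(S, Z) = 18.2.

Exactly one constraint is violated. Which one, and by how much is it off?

Distance(S, Z) = 18.2 — off by 8.80.

K = (0.00, 0.00) ✓; KP at 103.6° ✓; |KP| = 28.30 ✓; ∠KPU = 51.60° ✓; |PU| = 14.30 ✓; ∠PUV = 80.80° ✓; |UV| = 26.90 ✓; ∠UVE = 120.3° ✓; |VE| = 18.50 ✓; ∠(VE, ES) = 90.00° ✓; |ES| = 10.50 ✓; ∠ESZ = 72.80° ✓; |SZ| = 27.00 ✗.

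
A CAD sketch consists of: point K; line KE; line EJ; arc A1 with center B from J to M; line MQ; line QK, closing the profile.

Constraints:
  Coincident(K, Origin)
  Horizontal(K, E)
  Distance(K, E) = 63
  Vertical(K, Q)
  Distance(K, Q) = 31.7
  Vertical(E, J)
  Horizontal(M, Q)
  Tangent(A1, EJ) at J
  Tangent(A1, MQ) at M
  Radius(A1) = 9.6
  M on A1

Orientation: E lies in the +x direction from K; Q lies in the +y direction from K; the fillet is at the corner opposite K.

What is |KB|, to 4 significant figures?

57.79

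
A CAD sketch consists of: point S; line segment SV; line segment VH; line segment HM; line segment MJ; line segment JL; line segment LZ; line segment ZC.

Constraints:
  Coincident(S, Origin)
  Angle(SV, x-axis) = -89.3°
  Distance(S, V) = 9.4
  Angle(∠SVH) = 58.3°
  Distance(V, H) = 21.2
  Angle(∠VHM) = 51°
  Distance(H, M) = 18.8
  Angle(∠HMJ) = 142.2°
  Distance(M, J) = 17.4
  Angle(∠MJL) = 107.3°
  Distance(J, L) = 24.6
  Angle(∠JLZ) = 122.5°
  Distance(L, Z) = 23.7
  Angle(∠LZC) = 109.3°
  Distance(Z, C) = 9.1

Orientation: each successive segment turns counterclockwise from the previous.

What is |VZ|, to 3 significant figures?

25.5

∠MJL = 107.3° gives JL at -88.1° from the x-axis; with |JL| = 24.6, L = (-15.4, -22.4). ∠JLZ = 122.5° gives LZ at -30.6° from the x-axis; with |LZ| = 23.7, Z = (4.98, -34.4). Then |VZ| = |Z − V| = 25.5.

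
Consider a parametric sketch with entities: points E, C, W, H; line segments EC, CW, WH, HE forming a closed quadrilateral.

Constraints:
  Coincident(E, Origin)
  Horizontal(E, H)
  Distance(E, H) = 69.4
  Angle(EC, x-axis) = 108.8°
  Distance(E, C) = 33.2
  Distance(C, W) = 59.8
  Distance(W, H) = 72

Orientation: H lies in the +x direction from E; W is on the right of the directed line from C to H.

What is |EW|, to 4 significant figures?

27.00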